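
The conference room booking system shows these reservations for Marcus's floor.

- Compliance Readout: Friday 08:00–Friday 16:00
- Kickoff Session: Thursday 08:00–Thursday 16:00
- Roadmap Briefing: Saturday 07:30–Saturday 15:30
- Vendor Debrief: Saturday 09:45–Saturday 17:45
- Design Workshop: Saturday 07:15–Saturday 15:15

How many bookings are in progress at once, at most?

Walk through starts and ends in time order (an end at T is processed before a start at T):
Thursday 08:00 start Kickoff Session → 1
Thursday 16:00 end Kickoff Session → 0
Friday 08:00 start Compliance Readout → 1
Friday 16:00 end Compliance Readout → 0
Saturday 07:15 start Design Workshop → 1
Saturday 07:30 start Roadmap Briefing → 2
Saturday 09:45 start Vendor Debrief → 3
Saturday 15:15 end Design Workshop → 2
Saturday 15:30 end Roadmap Briefing → 1
Saturday 17:45 end Vendor Debrief → 0
Peak is 3, at Saturday 09:45 (Design Workshop, Roadmap Briefing, Vendor Debrief).

3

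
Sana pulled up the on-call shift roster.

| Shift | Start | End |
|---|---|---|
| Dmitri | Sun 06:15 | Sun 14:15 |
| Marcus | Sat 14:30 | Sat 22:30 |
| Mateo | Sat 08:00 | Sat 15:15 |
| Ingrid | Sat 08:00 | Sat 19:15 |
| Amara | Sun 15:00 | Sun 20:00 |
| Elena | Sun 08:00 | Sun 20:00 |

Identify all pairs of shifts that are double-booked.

Sorted by start: Ingrid, Mateo, Marcus, Dmitri, Elena, Amara.
Mateo starts before Ingrid ends → Ingrid and Mateo overlap.
Marcus starts before Ingrid ends → Ingrid and Marcus overlap.
Dmitri starts after Ingrid ends, so Ingrid has no further overlaps.
Marcus starts before Mateo ends → Mateo and Marcus overlap.
Dmitri starts after Mateo ends, so Mateo has no further overlaps.
Dmitri starts after Marcus ends, so Marcus has no further overlaps.
Elena starts before Dmitri ends → Dmitri and Elena overlap.
Amara starts after Dmitri ends.
Amara starts before Elena ends → Elena and Amara overlap.

Amara & Elena, Dmitri & Elena, Ingrid & Marcus, Ingrid & Mateo, Marcus & Mateo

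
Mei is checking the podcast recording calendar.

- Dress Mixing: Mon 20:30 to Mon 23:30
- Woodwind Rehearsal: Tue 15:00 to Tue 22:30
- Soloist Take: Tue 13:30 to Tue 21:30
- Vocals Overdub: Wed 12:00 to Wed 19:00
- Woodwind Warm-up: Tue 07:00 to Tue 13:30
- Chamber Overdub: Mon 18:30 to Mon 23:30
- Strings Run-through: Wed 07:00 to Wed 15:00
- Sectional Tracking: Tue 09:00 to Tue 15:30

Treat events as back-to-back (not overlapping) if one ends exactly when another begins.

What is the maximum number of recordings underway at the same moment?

3

Walk through starts and ends in time order (an end at T is processed before a start at T):
Mon 18:30 start Chamber Overdub → 1
Mon 20:30 start Dress Mixing → 2
Mon 23:30 end Chamber Overdub → 1
Mon 23:30 end Dress Mixing → 0
Tue 07:00 start Woodwind Warm-up → 1
Tue 09:00 start Sectional Tracking → 2
Tue 13:30 end Woodwind Warm-up → 1
Tue 13:30 start Soloist Take → 2
Tue 15:00 start Woodwind Rehearsal → 3
Tue 15:30 end Sectional Tracking → 2
Tue 21:30 end Soloist Take → 1
Tue 22:30 end Woodwind Rehearsal → 0
Wed 07:00 start Strings Run-through → 1
Wed 12:00 start Vocals Overdub → 2
Wed 15:00 end Strings Run-through → 1
Wed 19:00 end Vocals Overdub → 0
Peak is 3, at Tue 15:00 (Sectional Tracking, Soloist Take, Woodwind Rehearsal).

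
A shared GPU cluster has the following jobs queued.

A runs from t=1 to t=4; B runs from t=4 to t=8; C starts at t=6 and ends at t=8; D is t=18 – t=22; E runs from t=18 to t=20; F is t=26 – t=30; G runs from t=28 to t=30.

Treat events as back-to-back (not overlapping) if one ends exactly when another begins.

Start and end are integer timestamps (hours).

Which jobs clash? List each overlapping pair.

Sorted by start: A, B, C, D, E, F, G.
B starts exactly when A ends (back-to-back, no overlap), so A has no further overlaps.
C starts before B ends → B and C overlap.
D starts after B ends, so B has no further overlaps.
D starts after C ends, so C has no further overlaps.
E starts before D ends → D and E overlap.
F starts after D ends, so D has no further overlaps.
F starts after E ends, so E has no further overlaps.
G starts before F ends → F and G overlap.

B & C, D & E, F & G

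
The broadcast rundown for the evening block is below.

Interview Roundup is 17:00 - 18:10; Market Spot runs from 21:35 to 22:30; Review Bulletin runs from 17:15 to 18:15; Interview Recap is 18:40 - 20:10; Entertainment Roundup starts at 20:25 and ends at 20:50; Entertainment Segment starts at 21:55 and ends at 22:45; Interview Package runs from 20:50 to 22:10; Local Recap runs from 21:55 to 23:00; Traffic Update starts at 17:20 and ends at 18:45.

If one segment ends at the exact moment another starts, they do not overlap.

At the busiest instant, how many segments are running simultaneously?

4

Sort all start/end points and keep a running count:
17:00 start Interview Roundup → 1
17:15 start Review Bulletin → 2
17:20 start Traffic Update → 3
18:10 end Interview Roundup → 2
18:15 end Review Bulletin → 1
18:40 start Interview Recap → 2
18:45 end Traffic Update → 1
20:10 end Interview Recap → 0
20:25 start Entertainment Roundup → 1
20:50 end Entertainment Roundup → 0
20:50 start Interview Package → 1
21:35 start Market Spot → 2
21:55 start Entertainment Segment → 3
21:55 start Local Recap → 4
22:10 end Interview Package → 3
22:30 end Market Spot → 2
22:45 end Entertainment Segment → 1
23:00 end Local Recap → 0
Peak is 4, at 21:55 (Entertainment Segment, Interview Package, Local Recap, Market Spot).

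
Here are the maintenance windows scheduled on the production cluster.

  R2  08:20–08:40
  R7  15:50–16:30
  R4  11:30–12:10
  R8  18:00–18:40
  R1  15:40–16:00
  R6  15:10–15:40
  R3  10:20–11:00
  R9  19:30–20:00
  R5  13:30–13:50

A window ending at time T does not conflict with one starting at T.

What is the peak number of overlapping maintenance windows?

2

Sweep the timeline, counting +1 at each start and −1 at each end (ends before starts at a tie):
08:20 start R2 → 1
08:40 end R2 → 0
10:20 start R3 → 1
11:00 end R3 → 0
11:30 start R4 → 1
12:10 end R4 → 0
13:30 start R5 → 1
13:50 end R5 → 0
15:10 start R6 → 1
15:40 end R6 → 0
15:40 start R1 → 1
15:50 start R7 → 2
16:00 end R1 → 1
16:30 end R7 → 0
18:00 start R8 → 1
18:40 end R8 → 0
19:30 start R9 → 1
20:00 end R9 → 0
Peak is 2, at 15:50 (R1, R7).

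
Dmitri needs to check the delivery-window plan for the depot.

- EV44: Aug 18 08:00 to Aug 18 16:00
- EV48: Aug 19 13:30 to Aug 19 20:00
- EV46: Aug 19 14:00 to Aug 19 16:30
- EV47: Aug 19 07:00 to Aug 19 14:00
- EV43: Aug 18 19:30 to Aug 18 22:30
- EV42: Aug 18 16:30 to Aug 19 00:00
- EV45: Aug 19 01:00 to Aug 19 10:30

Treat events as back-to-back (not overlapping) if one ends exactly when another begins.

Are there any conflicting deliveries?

Yes

Sorted by start: EV44, EV42, EV43, EV45, EV47, EV48, EV46.
EV42 starts after EV44 ends, so nothing later overlaps EV44 either.
EV43 starts before EV42 ends → EV42 and EV43 overlap.
That's a conflict, so the schedule is not conflict-free.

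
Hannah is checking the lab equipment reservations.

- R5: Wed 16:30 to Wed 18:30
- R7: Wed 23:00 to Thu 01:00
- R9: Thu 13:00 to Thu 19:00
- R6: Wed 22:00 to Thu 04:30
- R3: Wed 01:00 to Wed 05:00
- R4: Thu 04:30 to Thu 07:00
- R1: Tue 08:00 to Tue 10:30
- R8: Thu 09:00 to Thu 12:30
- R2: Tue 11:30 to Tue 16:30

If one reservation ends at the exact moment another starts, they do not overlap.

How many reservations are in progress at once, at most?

Walk through starts and ends in time order (an end at T is processed before a start at T):
Tue 08:00 start R1 → 1
Tue 10:30 end R1 → 0
Tue 11:30 start R2 → 1
Tue 16:30 end R2 → 0
Wed 01:00 start R3 → 1
Wed 05:00 end R3 → 0
Wed 16:30 start R5 → 1
Wed 18:30 end R5 → 0
Wed 22:00 start R6 → 1
Wed 23:00 start R7 → 2
Thu 01:00 end R7 → 1
Thu 04:30 end R6 → 0
Thu 04:30 start R4 → 1
Thu 07:00 end R4 → 0
Thu 09:00 start R8 → 1
Thu 12:30 end R8 → 0
Thu 13:00 start R9 → 1
Thu 19:00 end R9 → 0
Peak is 2, at Wed 23:00 (R6, R7).

2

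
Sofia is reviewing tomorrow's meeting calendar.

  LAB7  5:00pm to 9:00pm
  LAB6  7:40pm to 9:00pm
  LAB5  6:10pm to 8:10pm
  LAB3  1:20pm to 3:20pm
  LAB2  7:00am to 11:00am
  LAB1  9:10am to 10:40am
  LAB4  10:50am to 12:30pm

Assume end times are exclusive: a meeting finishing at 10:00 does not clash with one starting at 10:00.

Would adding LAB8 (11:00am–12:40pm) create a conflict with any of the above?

LAB2: ends 11:00am at or before LAB8 starts 11:00am → clear.
LAB1: ends 10:40am at or before LAB8 starts 11:00am → clear.
LAB4: starts 10:50am before LAB8 ends 12:40pm, and ends 12:30pm after LAB8 starts 11:00am → overlap.
LAB3: starts 1:20pm at or after LAB8 ends 12:40pm → clear.
LAB7: starts 5:00pm at or after LAB8 ends 12:40pm → clear.
LAB5: starts 6:10pm at or after LAB8 ends 12:40pm → clear.
LAB6: starts 7:40pm at or after LAB8 ends 12:40pm → clear.
LAB8 overlaps LAB4.

Yes — it overlaps LAB4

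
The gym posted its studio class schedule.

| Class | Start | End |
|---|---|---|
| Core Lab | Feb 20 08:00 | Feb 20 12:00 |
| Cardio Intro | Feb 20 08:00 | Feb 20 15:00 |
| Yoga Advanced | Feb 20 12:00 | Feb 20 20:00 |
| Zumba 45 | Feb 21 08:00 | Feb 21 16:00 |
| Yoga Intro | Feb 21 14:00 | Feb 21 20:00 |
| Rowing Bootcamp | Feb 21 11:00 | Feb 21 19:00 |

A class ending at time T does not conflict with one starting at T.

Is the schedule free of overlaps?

No

Sorted by start: Core Lab, Cardio Intro, Yoga Advanced, Zumba 45, Rowing Bootcamp, Yoga Intro.
Cardio Intro starts before Core Lab ends → Core Lab and Cardio Intro overlap.
That's a conflict, so the schedule is not conflict-free.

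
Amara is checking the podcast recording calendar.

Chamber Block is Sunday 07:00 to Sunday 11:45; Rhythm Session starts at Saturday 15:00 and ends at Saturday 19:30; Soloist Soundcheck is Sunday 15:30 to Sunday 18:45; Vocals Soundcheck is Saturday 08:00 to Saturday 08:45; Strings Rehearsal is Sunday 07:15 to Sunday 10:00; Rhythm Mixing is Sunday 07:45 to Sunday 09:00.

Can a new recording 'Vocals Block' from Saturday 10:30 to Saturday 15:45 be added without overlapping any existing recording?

No — it overlaps Rhythm Session

Vocals Soundcheck: ends Saturday 08:45 at or before Vocals Block starts Saturday 10:30 → clear.
Rhythm Session: starts Saturday 15:00 before Vocals Block ends Saturday 15:45, and ends Saturday 19:30 after Vocals Block starts Saturday 10:30 → overlap.
Chamber Block: starts Sunday 07:00 at or after Vocals Block ends Saturday 15:45 → clear.
Strings Rehearsal: starts Sunday 07:15 at or after Vocals Block ends Saturday 15:45 → clear.
Rhythm Mixing: starts Sunday 07:45 at or after Vocals Block ends Saturday 15:45 → clear.
Soloist Soundcheck: starts Sunday 15:30 at or after Vocals Block ends Saturday 15:45 → clear.
Vocals Block overlaps Rhythm Session.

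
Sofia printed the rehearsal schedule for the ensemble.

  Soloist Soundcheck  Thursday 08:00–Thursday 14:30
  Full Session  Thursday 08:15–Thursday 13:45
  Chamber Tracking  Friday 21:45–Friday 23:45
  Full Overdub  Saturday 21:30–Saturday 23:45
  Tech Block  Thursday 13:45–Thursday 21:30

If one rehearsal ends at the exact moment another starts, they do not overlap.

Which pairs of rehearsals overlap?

Full Session & Soloist Soundcheck, Soloist Soundcheck & Tech Block

Check each pair: they overlap iff neither finishes before the other starts.
Sorted by start: Soloist Soundcheck, Full Session, Tech Block, Chamber Tracking, Full Overdub.
Full Session starts before Soloist Soundcheck ends → Soloist Soundcheck and Full Session overlap.
Tech Block starts before Soloist Soundcheck ends → Soloist Soundcheck and Tech Block overlap.
Chamber Tracking starts after Soloist Soundcheck ends, so nothing later overlaps Soloist Soundcheck either.
Tech Block starts exactly when Full Session ends (back-to-back, no overlap), so nothing later overlaps Full Session either.
Chamber Tracking starts after Tech Block ends, so nothing later overlaps Tech Block either.
Full Overdub starts after Chamber Tracking ends.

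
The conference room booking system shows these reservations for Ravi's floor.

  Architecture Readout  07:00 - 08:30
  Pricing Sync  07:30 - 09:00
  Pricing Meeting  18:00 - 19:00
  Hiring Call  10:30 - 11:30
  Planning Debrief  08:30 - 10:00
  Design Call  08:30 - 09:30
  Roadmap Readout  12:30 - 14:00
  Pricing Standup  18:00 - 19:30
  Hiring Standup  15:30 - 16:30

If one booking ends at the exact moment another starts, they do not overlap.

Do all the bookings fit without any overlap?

No

Sorted by start: Architecture Readout, Pricing Sync, Planning Debrief, Design Call, Hiring Call, Roadmap Readout, Hiring Standup, Pricing Standup, Pricing Meeting.
Pricing Sync starts before Architecture Readout ends → Architecture Readout and Pricing Sync overlap.
That's a conflict, so the schedule is not conflict-free.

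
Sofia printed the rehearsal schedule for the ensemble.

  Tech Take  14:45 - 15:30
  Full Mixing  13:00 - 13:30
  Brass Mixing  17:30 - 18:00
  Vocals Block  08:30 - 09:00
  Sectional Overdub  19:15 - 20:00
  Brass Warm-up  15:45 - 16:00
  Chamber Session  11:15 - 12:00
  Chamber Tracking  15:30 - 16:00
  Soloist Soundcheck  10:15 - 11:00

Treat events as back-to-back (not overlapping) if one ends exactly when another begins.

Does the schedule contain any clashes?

Check each pair: they overlap iff neither finishes before the other starts.
Sorted by start: Vocals Block, Soloist Soundcheck, Chamber Session, Full Mixing, Tech Take, Chamber Tracking, Brass Warm-up, Brass Mixing, Sectional Overdub.
Soloist Soundcheck starts after Vocals Block ends, so Vocals Block has no further overlaps.
Chamber Session starts after Soloist Soundcheck ends, so Soloist Soundcheck has no further overlaps.
Full Mixing starts after Chamber Session ends, so Chamber Session has no further overlaps.
Tech Take starts after Full Mixing ends, so Full Mixing has no further overlaps.
Chamber Tracking starts exactly when Tech Take ends (back-to-back, no overlap), so Tech Take has no further overlaps.
Brass Warm-up starts before Chamber Tracking ends → Chamber Tracking and Brass Warm-up overlap.
That's a conflict, so the schedule is not conflict-free.

Yes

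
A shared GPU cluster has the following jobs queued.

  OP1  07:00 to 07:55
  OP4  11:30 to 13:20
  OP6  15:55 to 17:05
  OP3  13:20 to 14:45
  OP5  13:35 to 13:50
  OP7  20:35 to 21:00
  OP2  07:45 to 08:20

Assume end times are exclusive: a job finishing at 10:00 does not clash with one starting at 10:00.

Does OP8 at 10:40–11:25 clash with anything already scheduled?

OP1: ends 07:55 at or before OP8 starts 10:40 → clear.
OP2: ends 08:20 at or before OP8 starts 10:40 → clear.
OP4: starts 11:30 at or after OP8 ends 11:25 → clear.
OP3: starts 13:20 at or after OP8 ends 11:25 → clear.
OP5: starts 13:35 at or after OP8 ends 11:25 → clear.
OP6: starts 15:55 at or after OP8 ends 11:25 → clear.
OP7: starts 20:35 at or after OP8 ends 11:25 → clear.

No — it doesn't clash with anything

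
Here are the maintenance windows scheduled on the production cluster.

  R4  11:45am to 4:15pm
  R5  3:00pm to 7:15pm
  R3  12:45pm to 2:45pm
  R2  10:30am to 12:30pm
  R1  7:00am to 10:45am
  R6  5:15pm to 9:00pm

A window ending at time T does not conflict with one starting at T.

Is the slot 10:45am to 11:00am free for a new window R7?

R1: ends 10:45am at or before R7 starts 10:45am → clear.
R2: starts 10:30am before R7 ends 11:00am, and ends 12:30pm after R7 starts 10:45am → overlap.
R4: starts 11:45am at or after R7 ends 11:00am → clear.
R3: starts 12:45pm at or after R7 ends 11:00am → clear.
R5: starts 3:00pm at or after R7 ends 11:00am → clear.
R6: starts 5:15pm at or after R7 ends 11:00am → clear.
R7 overlaps R2.

No — it overlaps R2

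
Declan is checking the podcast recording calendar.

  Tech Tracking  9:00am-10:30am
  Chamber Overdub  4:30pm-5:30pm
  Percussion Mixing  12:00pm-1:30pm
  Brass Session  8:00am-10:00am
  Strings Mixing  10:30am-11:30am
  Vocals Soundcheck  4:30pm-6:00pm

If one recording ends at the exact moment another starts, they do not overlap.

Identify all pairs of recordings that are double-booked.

Sorted by start: Brass Session, Tech Tracking, Strings Mixing, Percussion Mixing, Vocals Soundcheck, Chamber Overdub.
Tech Tracking starts before Brass Session ends → Brass Session and Tech Tracking overlap.
Strings Mixing starts after Brass Session ends — done with Brass Session.
Strings Mixing starts exactly when Tech Tracking ends (back-to-back, no overlap) — done with Tech Tracking.
Percussion Mixing starts after Strings Mixing ends — done with Strings Mixing.
Vocals Soundcheck starts after Percussion Mixing ends — done with Percussion Mixing.
Chamber Overdub starts before Vocals Soundcheck ends → Vocals Soundcheck and Chamber Overdub overlap.

Brass Session & Tech Tracking, Chamber Overdub & Vocals Soundcheck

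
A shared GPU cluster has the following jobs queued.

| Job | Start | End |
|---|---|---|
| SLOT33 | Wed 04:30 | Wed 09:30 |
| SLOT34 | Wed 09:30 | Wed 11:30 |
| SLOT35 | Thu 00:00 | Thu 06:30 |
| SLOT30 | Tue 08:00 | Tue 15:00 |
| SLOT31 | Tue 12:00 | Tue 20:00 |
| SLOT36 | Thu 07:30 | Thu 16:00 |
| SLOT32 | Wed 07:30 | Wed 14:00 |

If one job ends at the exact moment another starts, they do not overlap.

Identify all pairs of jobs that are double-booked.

SLOT30 & SLOT31, SLOT32 & SLOT33, SLOT32 & SLOT34

Two intervals overlap when each starts before the other ends.
Sorted by start: SLOT30, SLOT31, SLOT33, SLOT32, SLOT34, SLOT35, SLOT36.
SLOT31 starts before SLOT30 ends → SLOT30 and SLOT31 overlap.
SLOT33 starts after SLOT30 ends — done with SLOT30.
SLOT33 starts after SLOT31 ends — done with SLOT31.
SLOT32 starts before SLOT33 ends → SLOT33 and SLOT32 overlap.
SLOT34 starts exactly when SLOT33 ends (back-to-back, no overlap) — done with SLOT33.
SLOT34 starts before SLOT32 ends → SLOT32 and SLOT34 overlap.
SLOT35 starts after SLOT32 ends — done with SLOT32.
SLOT35 starts after SLOT34 ends — done with SLOT34.
SLOT36 starts after SLOT35 ends.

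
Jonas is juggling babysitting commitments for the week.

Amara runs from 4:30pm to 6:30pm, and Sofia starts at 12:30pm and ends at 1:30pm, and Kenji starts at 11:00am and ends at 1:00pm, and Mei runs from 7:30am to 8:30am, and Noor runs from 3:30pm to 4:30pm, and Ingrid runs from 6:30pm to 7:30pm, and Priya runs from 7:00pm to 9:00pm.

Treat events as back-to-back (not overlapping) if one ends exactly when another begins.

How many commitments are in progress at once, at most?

Sort all start/end points and keep a running count:
7:30am start Mei → 1
8:30am end Mei → 0
11:00am start Kenji → 1
12:30pm start Sofia → 2
1:00pm end Kenji → 1
1:30pm end Sofia → 0
3:30pm start Noor → 1
4:30pm end Noor → 0
4:30pm start Amara → 1
6:30pm end Amara → 0
6:30pm start Ingrid → 1
7:00pm start Priya → 2
7:30pm end Ingrid → 1
9:00pm end Priya → 0
Peak is 2, at 12:30pm (Kenji, Sofia).

2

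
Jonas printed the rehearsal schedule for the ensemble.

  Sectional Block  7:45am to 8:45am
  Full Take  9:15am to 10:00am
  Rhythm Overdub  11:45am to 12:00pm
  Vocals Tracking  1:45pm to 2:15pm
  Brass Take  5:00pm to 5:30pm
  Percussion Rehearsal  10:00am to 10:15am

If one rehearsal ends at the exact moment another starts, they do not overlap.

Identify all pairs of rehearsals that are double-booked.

no conflicts

Sorted by start: Sectional Block, Full Take, Percussion Rehearsal, Rhythm Overdub, Vocals Tracking, Brass Take.
Full Take starts after Sectional Block ends — done with Sectional Block.
Percussion Rehearsal starts exactly when Full Take ends (back-to-back, no overlap) — done with Full Take.
Rhythm Overdub starts after Percussion Rehearsal ends — done with Percussion Rehearsal.
Vocals Tracking starts after Rhythm Overdub ends — done with Rhythm Overdub.
Brass Take starts after Vocals Tracking ends.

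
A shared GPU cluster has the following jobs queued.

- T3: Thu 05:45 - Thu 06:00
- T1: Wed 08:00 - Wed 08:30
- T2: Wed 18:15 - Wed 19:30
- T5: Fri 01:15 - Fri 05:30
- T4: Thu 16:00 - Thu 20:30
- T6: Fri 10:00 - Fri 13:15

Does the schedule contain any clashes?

No

Sorted by start: T1, T2, T3, T4, T5, T6.
T2 starts after T1 ends — done with T1.
T3 starts after T2 ends — done with T2.
T4 starts after T3 ends — done with T3.
T5 starts after T4 ends — done with T4.
T6 starts after T5 ends.
Every pair is clear; the schedule has no overlaps.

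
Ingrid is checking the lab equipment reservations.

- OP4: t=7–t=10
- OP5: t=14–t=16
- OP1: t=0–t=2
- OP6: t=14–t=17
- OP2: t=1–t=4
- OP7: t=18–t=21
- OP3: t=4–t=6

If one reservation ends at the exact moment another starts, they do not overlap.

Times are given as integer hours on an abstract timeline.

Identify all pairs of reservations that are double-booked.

Two intervals overlap when each starts before the other ends.
Sorted by start: OP1, OP2, OP3, OP4, OP5, OP6, OP7.
OP2 starts before OP1 ends → OP1 and OP2 overlap.
OP3 starts after OP1 ends; OP1 is clear from here.
OP3 starts exactly when OP2 ends (back-to-back, no overlap); OP2 is clear from here.
OP4 starts after OP3 ends; OP3 is clear from here.
OP5 starts after OP4 ends; OP4 is clear from here.
OP6 starts before OP5 ends → OP5 and OP6 overlap.
OP7 starts after OP5 ends.
OP7 starts after OP6 ends.

OP1 & OP2, OP5 & OP6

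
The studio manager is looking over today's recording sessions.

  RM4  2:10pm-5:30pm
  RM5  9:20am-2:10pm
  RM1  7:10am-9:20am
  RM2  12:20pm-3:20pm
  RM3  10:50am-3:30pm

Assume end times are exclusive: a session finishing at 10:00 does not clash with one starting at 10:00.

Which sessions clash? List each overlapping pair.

RM2 & RM3, RM2 & RM4, RM2 & RM5, RM3 & RM4, RM3 & RM5

Sorted by start: RM1, RM5, RM3, RM2, RM4.
RM5 starts exactly when RM1 ends (back-to-back, no overlap), so RM1 has no further overlaps.
RM3 starts before RM5 ends → RM5 and RM3 overlap.
RM2 starts before RM5 ends → RM5 and RM2 overlap.
RM4 starts exactly when RM5 ends (back-to-back, no overlap).
RM2 starts before RM3 ends → RM3 and RM2 overlap.
RM4 starts before RM3 ends → RM3 and RM4 overlap.
RM4 starts before RM2 ends → RM2 and RM4 overlap.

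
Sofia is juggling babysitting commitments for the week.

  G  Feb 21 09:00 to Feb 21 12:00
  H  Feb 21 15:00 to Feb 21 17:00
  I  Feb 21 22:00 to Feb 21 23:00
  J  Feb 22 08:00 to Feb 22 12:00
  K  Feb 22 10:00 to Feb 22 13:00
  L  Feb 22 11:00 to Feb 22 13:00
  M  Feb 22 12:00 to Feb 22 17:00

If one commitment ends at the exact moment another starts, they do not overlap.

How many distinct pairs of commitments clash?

5

Two intervals overlap when each starts before the other ends.
Sorted by start: G, H, I, J, K, L, M.
H starts after G ends; G is clear from here.
I starts after H ends; H is clear from here.
J starts after I ends; I is clear from here.
K starts before J ends → J and K overlap.
L starts before J ends → J and L overlap.
M starts exactly when J ends (back-to-back, no overlap).
L starts before K ends → K and L overlap.
M starts before K ends → K and M overlap.
M starts before L ends → L and M overlap.
Overlapping pairs: J & K, J & L, K & L, K & M, L & M — 5 in total.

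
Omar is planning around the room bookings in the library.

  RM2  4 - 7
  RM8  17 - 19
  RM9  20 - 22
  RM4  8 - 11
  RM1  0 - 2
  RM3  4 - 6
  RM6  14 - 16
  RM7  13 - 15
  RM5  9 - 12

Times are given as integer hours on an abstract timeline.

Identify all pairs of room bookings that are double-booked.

Sorted by start: RM1, RM2, RM3, RM4, RM5, RM7, RM6, RM8, RM9.
RM2 starts after RM1 ends — done with RM1.
RM3 starts before RM2 ends → RM2 and RM3 overlap.
RM4 starts after RM2 ends — done with RM2.
RM4 starts after RM3 ends — done with RM3.
RM5 starts before RM4 ends → RM4 and RM5 overlap.
RM7 starts after RM4 ends — done with RM4.
RM7 starts after RM5 ends — done with RM5.
RM6 starts before RM7 ends → RM7 and RM6 overlap.
RM8 starts after RM7 ends — done with RM7.
RM8 starts after RM6 ends — done with RM6.
RM9 starts after RM8 ends.

RM2 & RM3, RM4 & RM5, RM6 & RM7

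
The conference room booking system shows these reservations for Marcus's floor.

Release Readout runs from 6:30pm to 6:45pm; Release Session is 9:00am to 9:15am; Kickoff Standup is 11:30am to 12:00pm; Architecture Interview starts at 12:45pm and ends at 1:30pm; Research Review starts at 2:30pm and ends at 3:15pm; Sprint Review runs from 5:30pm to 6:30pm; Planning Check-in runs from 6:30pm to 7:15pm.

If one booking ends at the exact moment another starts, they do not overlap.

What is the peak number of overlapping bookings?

Sweep the timeline, counting +1 at each start and −1 at each end (ends before starts at a tie):
9:00am start Release Session → 1
9:15am end Release Session → 0
11:30am start Kickoff Standup → 1
12:00pm end Kickoff Standup → 0
12:45pm start Architecture Interview → 1
1:30pm end Architecture Interview → 0
2:30pm start Research Review → 1
3:15pm end Research Review → 0
5:30pm start Sprint Review → 1
6:30pm end Sprint Review → 0
6:30pm start Planning Check-in → 1
6:30pm start Release Readout → 2
6:45pm end Release Readout → 1
7:15pm end Planning Check-in → 0
Peak is 2, at 6:30pm (Planning Check-in, Release Readout).

2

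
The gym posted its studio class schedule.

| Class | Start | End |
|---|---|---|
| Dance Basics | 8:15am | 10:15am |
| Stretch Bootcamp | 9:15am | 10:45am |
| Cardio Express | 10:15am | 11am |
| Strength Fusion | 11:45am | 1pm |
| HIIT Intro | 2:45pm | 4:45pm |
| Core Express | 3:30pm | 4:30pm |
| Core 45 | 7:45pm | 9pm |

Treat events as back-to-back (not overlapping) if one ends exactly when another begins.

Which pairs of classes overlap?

Sorted by start: Dance Basics, Stretch Bootcamp, Cardio Express, Strength Fusion, HIIT Intro, Core Express, Core 45.
Stretch Bootcamp starts before Dance Basics ends → Dance Basics and Stretch Bootcamp overlap.
Cardio Express starts exactly when Dance Basics ends (back-to-back, no overlap), so Dance Basics has no further overlaps.
Cardio Express starts before Stretch Bootcamp ends → Stretch Bootcamp and Cardio Express overlap.
Strength Fusion starts after Stretch Bootcamp ends, so Stretch Bootcamp has no further overlaps.
Strength Fusion starts after Cardio Express ends, so Cardio Express has no further overlaps.
HIIT Intro starts after Strength Fusion ends, so Strength Fusion has no further overlaps.
Core Express starts before HIIT Intro ends → HIIT Intro and Core Express overlap.
Core 45 starts after HIIT Intro ends.
Core 45 starts after Core Express ends.

Cardio Express & Stretch Bootcamp, Core Express & HIIT Intro, Dance Basics & Stretch Bootcamp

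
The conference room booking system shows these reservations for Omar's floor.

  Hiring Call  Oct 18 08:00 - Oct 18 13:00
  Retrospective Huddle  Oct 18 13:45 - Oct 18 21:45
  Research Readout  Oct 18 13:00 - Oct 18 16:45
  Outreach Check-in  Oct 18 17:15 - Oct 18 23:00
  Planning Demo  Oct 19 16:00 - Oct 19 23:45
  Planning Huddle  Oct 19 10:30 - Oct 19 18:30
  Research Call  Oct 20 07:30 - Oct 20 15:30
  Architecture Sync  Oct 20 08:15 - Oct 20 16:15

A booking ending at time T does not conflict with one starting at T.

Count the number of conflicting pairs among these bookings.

4

Check each pair: they overlap iff neither finishes before the other starts.
Sorted by start: Hiring Call, Research Readout, Retrospective Huddle, Outreach Check-in, Planning Huddle, Planning Demo, Research Call, Architecture Sync.
Research Readout starts exactly when Hiring Call ends (back-to-back, no overlap), so nothing later overlaps Hiring Call either.
Retrospective Huddle starts before Research Readout ends → Research Readout and Retrospective Huddle overlap.
Outreach Check-in starts after Research Readout ends, so nothing later overlaps Research Readout either.
Outreach Check-in starts before Retrospective Huddle ends → Retrospective Huddle and Outreach Check-in overlap.
Planning Huddle starts after Retrospective Huddle ends, so nothing later overlaps Retrospective Huddle either.
Planning Huddle starts after Outreach Check-in ends, so nothing later overlaps Outreach Check-in either.
Planning Demo starts before Planning Huddle ends → Planning Huddle and Planning Demo overlap.
Research Call starts after Planning Huddle ends, so nothing later overlaps Planning Huddle either.
Research Call starts after Planning Demo ends, so nothing later overlaps Planning Demo either.
Architecture Sync starts before Research Call ends → Research Call and Architecture Sync overlap.
Overlapping pairs: Architecture Sync & Research Call, Outreach Check-in & Retrospective Huddle, Planning Demo & Planning Huddle, Research Readout & Retrospective Huddle — 4 in total.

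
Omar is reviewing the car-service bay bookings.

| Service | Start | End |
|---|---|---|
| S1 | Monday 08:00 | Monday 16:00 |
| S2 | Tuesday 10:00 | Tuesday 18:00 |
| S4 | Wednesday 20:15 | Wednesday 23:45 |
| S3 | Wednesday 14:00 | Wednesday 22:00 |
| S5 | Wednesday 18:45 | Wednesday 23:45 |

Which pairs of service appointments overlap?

Two intervals overlap when each starts before the other ends.
Sorted by start: S1, S2, S3, S5, S4.
S2 starts after S1 ends — done with S1.
S3 starts after S2 ends — done with S2.
S5 starts before S3 ends → S3 and S5 overlap.
S4 starts before S3 ends → S3 and S4 overlap.
S4 starts before S5 ends → S5 and S4 overlap.

S3 & S4, S3 & S5, S4 & S5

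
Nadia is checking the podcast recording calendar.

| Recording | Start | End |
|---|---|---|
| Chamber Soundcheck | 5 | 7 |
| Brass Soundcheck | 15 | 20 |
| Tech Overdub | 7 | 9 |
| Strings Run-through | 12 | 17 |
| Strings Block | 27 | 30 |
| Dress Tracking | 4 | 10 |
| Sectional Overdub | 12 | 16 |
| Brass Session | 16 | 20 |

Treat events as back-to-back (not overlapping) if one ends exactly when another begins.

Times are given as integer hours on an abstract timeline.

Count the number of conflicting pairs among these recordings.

Sorted by start: Dress Tracking, Chamber Soundcheck, Tech Overdub, Strings Run-through, Sectional Overdub, Brass Soundcheck, Brass Session, Strings Block.
Chamber Soundcheck starts before Dress Tracking ends → Dress Tracking and Chamber Soundcheck overlap.
Tech Overdub starts before Dress Tracking ends → Dress Tracking and Tech Overdub overlap.
Strings Run-through starts after Dress Tracking ends — done with Dress Tracking.
Tech Overdub starts exactly when Chamber Soundcheck ends (back-to-back, no overlap) — done with Chamber Soundcheck.
Strings Run-through starts after Tech Overdub ends — done with Tech Overdub.
Sectional Overdub starts before Strings Run-through ends → Strings Run-through and Sectional Overdub overlap.
Brass Soundcheck starts before Strings Run-through ends → Strings Run-through and Brass Soundcheck overlap.
Brass Session starts before Strings Run-through ends → Strings Run-through and Brass Session overlap.
Strings Block starts after Strings Run-through ends.
Brass Soundcheck starts before Sectional Overdub ends → Sectional Overdub and Brass Soundcheck overlap.
Brass Session starts exactly when Sectional Overdub ends (back-to-back, no overlap) — done with Sectional Overdub.
Brass Session starts before Brass Soundcheck ends → Brass Soundcheck and Brass Session overlap.
Strings Block starts after Brass Soundcheck ends.
Strings Block starts after Brass Session ends.
Overlapping pairs: Brass Session & Brass Soundcheck, Brass Session & Strings Run-through, Brass Soundcheck & Sectional Overdub, Brass Soundcheck & Strings Run-through, Chamber Soundcheck & Dress Tracking, Dress Tracking & Tech Overdub, Sectional Overdub & Strings Run-through — 7 in total.

7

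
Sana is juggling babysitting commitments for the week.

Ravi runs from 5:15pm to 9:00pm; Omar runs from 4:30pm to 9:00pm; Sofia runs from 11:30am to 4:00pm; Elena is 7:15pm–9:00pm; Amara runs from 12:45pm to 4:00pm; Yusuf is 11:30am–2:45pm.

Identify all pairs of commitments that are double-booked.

Amara & Sofia, Amara & Yusuf, Elena & Omar, Elena & Ravi, Omar & Ravi, Sofia & Yusuf

Sorted by start: Sofia, Yusuf, Amara, Omar, Ravi, Elena.
Yusuf starts before Sofia ends → Sofia and Yusuf overlap.
Amara starts before Sofia ends → Sofia and Amara overlap.
Omar starts after Sofia ends, so nothing later overlaps Sofia either.
Amara starts before Yusuf ends → Yusuf and Amara overlap.
Omar starts after Yusuf ends, so nothing later overlaps Yusuf either.
Omar starts after Amara ends, so nothing later overlaps Amara either.
Ravi starts before Omar ends → Omar and Ravi overlap.
Elena starts before Omar ends → Omar and Elena overlap.
Elena starts before Ravi ends → Ravi and Elena overlap.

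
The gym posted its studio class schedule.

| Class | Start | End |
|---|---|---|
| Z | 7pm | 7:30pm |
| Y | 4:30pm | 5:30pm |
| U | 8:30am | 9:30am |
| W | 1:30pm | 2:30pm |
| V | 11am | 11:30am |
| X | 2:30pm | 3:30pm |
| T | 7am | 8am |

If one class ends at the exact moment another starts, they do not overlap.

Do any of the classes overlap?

No

Sorted by start: T, U, V, W, X, Y, Z.
U starts after T ends — done with T.
V starts after U ends — done with U.
W starts after V ends — done with V.
X starts exactly when W ends (back-to-back, no overlap) — done with W.
Y starts after X ends — done with X.
Z starts after Y ends.
Every pair is clear; the schedule has no overlaps.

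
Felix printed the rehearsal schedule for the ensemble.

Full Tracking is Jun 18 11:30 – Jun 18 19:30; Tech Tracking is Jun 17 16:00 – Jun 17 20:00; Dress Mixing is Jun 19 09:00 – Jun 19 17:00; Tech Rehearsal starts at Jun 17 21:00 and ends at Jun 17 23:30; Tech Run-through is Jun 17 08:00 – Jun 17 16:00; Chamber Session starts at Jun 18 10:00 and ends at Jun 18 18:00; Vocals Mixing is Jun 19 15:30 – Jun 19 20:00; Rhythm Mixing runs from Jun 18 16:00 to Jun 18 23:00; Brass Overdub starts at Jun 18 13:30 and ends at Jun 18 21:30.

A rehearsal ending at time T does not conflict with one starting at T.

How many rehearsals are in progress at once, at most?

4

Sort all start/end points and keep a running count:
Jun 17 08:00 start Tech Run-through → 1
Jun 17 16:00 end Tech Run-through → 0
Jun 17 16:00 start Tech Tracking → 1
Jun 17 20:00 end Tech Tracking → 0
Jun 17 21:00 start Tech Rehearsal → 1
Jun 17 23:30 end Tech Rehearsal → 0
Jun 18 10:00 start Chamber Session → 1
Jun 18 11:30 start Full Tracking → 2
Jun 18 13:30 start Brass Overdub → 3
Jun 18 16:00 start Rhythm Mixing → 4
Jun 18 18:00 end Chamber Session → 3
Jun 18 19:30 end Full Tracking → 2
Jun 18 21:30 end Brass Overdub → 1
Jun 18 23:00 end Rhythm Mixing → 0
Jun 19 09:00 start Dress Mixing → 1
Jun 19 15:30 start Vocals Mixing → 2
Jun 19 17:00 end Dress Mixing → 1
Jun 19 20:00 end Vocals Mixing → 0
Peak is 4, at Jun 18 16:00 (Brass Overdub, Chamber Session, Full Tracking, Rhythm Mixing).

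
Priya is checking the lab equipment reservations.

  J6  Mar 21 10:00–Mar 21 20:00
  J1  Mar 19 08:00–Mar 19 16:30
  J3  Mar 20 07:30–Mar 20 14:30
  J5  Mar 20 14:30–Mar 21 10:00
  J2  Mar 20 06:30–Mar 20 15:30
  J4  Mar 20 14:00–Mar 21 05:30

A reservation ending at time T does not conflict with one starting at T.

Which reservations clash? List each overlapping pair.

Sorted by start: J1, J2, J3, J4, J5, J6.
J2 starts after J1 ends; J1 is clear from here.
J3 starts before J2 ends → J2 and J3 overlap.
J4 starts before J2 ends → J2 and J4 overlap.
J5 starts before J2 ends → J2 and J5 overlap.
J6 starts after J2 ends.
J4 starts before J3 ends → J3 and J4 overlap.
J5 starts exactly when J3 ends (back-to-back, no overlap); J3 is clear from here.
J5 starts before J4 ends → J4 and J5 overlap.
J6 starts after J4 ends.
J6 starts exactly when J5 ends (back-to-back, no overlap).

J2 & J3, J2 & J4, J2 & J5, J3 & J4, J4 & J5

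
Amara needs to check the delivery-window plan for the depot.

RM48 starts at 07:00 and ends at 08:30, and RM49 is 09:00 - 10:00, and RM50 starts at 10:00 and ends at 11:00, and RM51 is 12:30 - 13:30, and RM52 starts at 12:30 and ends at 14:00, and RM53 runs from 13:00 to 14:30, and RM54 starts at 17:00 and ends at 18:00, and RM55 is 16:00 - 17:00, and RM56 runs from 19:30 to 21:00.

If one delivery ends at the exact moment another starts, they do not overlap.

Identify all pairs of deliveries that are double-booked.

RM51 & RM52, RM51 & RM53, RM52 & RM53

Sorted by start: RM48, RM49, RM50, RM51, RM52, RM53, RM55, RM54, RM56.
RM49 starts after RM48 ends — done with RM48.
RM50 starts exactly when RM49 ends (back-to-back, no overlap) — done with RM49.
RM51 starts after RM50 ends — done with RM50.
RM52 starts before RM51 ends → RM51 and RM52 overlap.
RM53 starts before RM51 ends → RM51 and RM53 overlap.
RM55 starts after RM51 ends — done with RM51.
RM53 starts before RM52 ends → RM52 and RM53 overlap.
RM55 starts after RM52 ends — done with RM52.
RM55 starts after RM53 ends — done with RM53.
RM54 starts exactly when RM55 ends (back-to-back, no overlap) — done with RM55.
RM56 starts after RM54 ends.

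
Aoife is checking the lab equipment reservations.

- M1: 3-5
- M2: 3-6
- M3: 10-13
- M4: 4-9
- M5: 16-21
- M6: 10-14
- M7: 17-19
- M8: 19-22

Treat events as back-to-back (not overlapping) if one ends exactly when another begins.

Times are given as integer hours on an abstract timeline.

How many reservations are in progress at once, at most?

3

Walk through starts and ends in time order (an end at T is processed before a start at T):
3 start M1 → 1
3 start M2 → 2
4 start M4 → 3
5 end M1 → 2
6 end M2 → 1
9 end M4 → 0
10 start M3 → 1
10 start M6 → 2
13 end M3 → 1
14 end M6 → 0
16 start M5 → 1
17 start M7 → 2
19 end M7 → 1
19 start M8 → 2
21 end M5 → 1
22 end M8 → 0
Peak is 3, at 4 (M1, M2, M4).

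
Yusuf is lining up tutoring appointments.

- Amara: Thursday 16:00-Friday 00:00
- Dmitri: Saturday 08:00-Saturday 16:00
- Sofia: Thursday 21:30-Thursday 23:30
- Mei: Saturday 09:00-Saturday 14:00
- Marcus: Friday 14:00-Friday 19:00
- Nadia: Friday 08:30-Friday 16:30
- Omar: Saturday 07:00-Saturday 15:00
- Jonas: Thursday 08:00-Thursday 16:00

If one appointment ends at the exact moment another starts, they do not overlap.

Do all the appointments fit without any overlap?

Sorted by start: Jonas, Amara, Sofia, Nadia, Marcus, Omar, Dmitri, Mei.
Amara starts exactly when Jonas ends (back-to-back, no overlap), so nothing later overlaps Jonas either.
Sofia starts before Amara ends → Amara and Sofia overlap.
That's a conflict, so the schedule is not conflict-free.

No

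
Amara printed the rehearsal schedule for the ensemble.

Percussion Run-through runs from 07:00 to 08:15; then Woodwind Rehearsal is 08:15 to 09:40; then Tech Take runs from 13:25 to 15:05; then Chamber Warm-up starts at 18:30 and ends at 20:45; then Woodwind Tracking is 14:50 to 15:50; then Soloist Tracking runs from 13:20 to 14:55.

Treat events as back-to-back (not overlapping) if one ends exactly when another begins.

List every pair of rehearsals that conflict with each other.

Soloist Tracking & Tech Take, Soloist Tracking & Woodwind Tracking, Tech Take & Woodwind Tracking

Sorted by start: Percussion Run-through, Woodwind Rehearsal, Soloist Tracking, Tech Take, Woodwind Tracking, Chamber Warm-up.
Woodwind Rehearsal starts exactly when Percussion Run-through ends (back-to-back, no overlap) — done with Percussion Run-through.
Soloist Tracking starts after Woodwind Rehearsal ends — done with Woodwind Rehearsal.
Tech Take starts before Soloist Tracking ends → Soloist Tracking and Tech Take overlap.
Woodwind Tracking starts before Soloist Tracking ends → Soloist Tracking and Woodwind Tracking overlap.
Chamber Warm-up starts after Soloist Tracking ends.
Woodwind Tracking starts before Tech Take ends → Tech Take and Woodwind Tracking overlap.
Chamber Warm-up starts after Tech Take ends.
Chamber Warm-up starts after Woodwind Tracking ends.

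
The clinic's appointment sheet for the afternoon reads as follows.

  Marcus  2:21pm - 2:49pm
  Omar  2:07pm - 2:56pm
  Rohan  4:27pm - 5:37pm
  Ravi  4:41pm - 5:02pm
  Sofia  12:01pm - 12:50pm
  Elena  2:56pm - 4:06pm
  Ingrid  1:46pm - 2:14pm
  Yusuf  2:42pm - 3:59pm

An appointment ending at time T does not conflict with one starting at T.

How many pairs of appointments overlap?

6

Check each pair: they overlap iff neither finishes before the other starts.
Sorted by start: Sofia, Ingrid, Omar, Marcus, Yusuf, Elena, Rohan, Ravi.
Ingrid starts after Sofia ends; Sofia is clear from here.
Omar starts before Ingrid ends → Ingrid and Omar overlap.
Marcus starts after Ingrid ends; Ingrid is clear from here.
Marcus starts before Omar ends → Omar and Marcus overlap.
Yusuf starts before Omar ends → Omar and Yusuf overlap.
Elena starts exactly when Omar ends (back-to-back, no overlap); Omar is clear from here.
Yusuf starts before Marcus ends → Marcus and Yusuf overlap.
Elena starts after Marcus ends; Marcus is clear from here.
Elena starts before Yusuf ends → Yusuf and Elena overlap.
Rohan starts after Yusuf ends; Yusuf is clear from here.
Rohan starts after Elena ends; Elena is clear from here.
Ravi starts before Rohan ends → Rohan and Ravi overlap.
Overlapping pairs: Elena & Yusuf, Ingrid & Omar, Marcus & Omar, Marcus & Yusuf, Omar & Yusuf, Ravi & Rohan — 6 in total.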